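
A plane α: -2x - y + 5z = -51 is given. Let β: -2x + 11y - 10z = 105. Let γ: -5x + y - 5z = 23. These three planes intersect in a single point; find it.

(4, 3, -8)

Solving the 3×3 linear system -2x - y + 5z = -51, -2x + 11y - 10z = 105, -5x + y - 5z = 23 (e.g. by elimination or Cramer's rule, determinant = 315) gives (4, 3, -8).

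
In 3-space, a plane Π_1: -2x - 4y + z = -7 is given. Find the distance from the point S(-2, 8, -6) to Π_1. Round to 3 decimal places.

n·S − d = (-2)·(-2) + (-4)·(8) + (1)·(-6) − (-7) = -27; |n| = √21.
Distance = |-27| / √21 = 27/√21 ≈ 5.892.

5.892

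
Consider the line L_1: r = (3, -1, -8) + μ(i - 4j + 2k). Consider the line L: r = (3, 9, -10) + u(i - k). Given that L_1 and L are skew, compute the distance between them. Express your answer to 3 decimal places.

Common perpendicular direction n = (1, -4, 2) × (1, 0, -1) = (4, 3, 4).
With w = (3, 9, -10) − (3, -1, -8) = (0, 10, -2), w · n = 22.
Distance = |w · n| / |n| = |22| / √41 ≈ 3.436.

3.436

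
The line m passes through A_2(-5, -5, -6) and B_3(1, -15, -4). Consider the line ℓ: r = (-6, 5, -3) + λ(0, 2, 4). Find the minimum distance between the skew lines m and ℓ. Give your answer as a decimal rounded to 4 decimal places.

A direction vector for m is B_3 − A_2 = (6, -10, 2).
Common perpendicular direction n = (6, -10, 2) × (0, 2, 4) = (-44, -24, 12).
With w = (-6, 5, -3) − (-5, -5, -6) = (-1, 10, 3), w · n = -160.
Distance = |w · n| / |n| = |-160| / √2656 ≈ 3.1046.

3.1046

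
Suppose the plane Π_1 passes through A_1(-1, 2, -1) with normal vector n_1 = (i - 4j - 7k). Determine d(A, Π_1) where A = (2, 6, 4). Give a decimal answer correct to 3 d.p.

5.908

Π_1: n_1·r = n_1·A_1 gives x - 4y - 7z = -2.
n·A − d = (1)·(2) + (-4)·(6) + (-7)·(4) − (-2) = -48; |n| = √66.
Distance = |-48| / √66 = 48/√66 ≈ 5.908.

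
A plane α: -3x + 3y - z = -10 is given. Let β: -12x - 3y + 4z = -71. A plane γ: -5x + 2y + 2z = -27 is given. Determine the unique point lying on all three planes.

Solving the 3×3 linear system -3x + 3y - z = -10, -12x - 3y + 4z = -71, -5x + 2y + 2z = -27 (e.g. by elimination or Cramer's rule, determinant = 93) gives (5, 1, -2).

(5, 1, -2)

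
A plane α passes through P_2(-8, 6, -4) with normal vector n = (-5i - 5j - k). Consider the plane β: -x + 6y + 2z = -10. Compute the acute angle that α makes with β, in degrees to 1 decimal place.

53.8

α: n·r = n·P_2 gives -5x - 5y - z = 14.
cos θ = |n₁·n₂| / (|n₁||n₂|) = |-27| / (√51 · √41).
θ = arccos(0.59045) ≈ 53.8°.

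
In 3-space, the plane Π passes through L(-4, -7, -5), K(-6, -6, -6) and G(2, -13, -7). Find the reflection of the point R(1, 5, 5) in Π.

(-7, -5, 11)

LK = (-2, 1, -1), LG = (6, -6, -2); a normal to Π is LK × LG = (-8, -10, 6).
Using L: Π has equation -8x - 10y + 6z = 72.
λ = (n·R − d)/|n|² = (-28 − 72)/200 = -1/2.
Reflection = R − 2λn = (1, 5, 5) − (-1)·(-8, -10, 6) = (-7, -5, 11).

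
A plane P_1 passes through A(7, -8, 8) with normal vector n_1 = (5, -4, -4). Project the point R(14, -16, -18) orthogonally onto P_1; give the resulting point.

P_1: n_1·r = n_1·A gives 5x - 4y - 4z = 35.
Foot = R − λn with λ = (n·R − d)/|n|² = (206 − 35)/57 = 3.
Foot = (14, -16, -18) − 3·(5, -4, -4) = (-1, -4, -6).

(-1, -4, -6)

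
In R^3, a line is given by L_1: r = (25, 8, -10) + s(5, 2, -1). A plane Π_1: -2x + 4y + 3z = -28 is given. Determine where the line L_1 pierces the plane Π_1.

Substitute r = (25, 8, -10) + t(5, 2, -1) into the plane: -48 + (-5)t = -28, so t = -4.
Intersection: (25, 8, -10) + (-4)·(5, 2, -1) = (5, 0, -6).

(5, 0, -6)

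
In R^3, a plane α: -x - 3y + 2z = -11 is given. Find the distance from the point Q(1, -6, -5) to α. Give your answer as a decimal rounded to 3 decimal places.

4.811

n·Q − d = (-1)·(1) + (-3)·(-6) + (2)·(-5) − (-11) = 18; |n| = √14.
Distance = |18| / √14 = 18/√14 ≈ 4.811.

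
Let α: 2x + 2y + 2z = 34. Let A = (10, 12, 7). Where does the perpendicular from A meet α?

(6, 8, 3)

Foot = A − λn with λ = (n·A − d)/|n|² = (58 − 34)/12 = 2.
Foot = (10, 12, 7) − 2·(2, 2, 2) = (6, 8, 3).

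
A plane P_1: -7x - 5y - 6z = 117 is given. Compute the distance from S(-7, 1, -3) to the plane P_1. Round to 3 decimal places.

5.244

n·S − d = (-7)·(-7) + (-5)·(1) + (-6)·(-3) − 117 = -55; |n| = √110.
Distance = |-55| / √110 = 55/√110 ≈ 5.244.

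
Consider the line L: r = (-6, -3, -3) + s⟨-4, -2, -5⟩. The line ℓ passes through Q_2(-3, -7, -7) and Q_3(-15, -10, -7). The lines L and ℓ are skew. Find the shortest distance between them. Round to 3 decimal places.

A direction vector for ℓ is Q_3 − Q_2 = (-12, -3, 0).
Common perpendicular direction n = (-4, -2, -5) × (-12, -3, 0) = (-15, 60, -12).
With w = (-3, -7, -7) − (-6, -3, -3) = (3, -4, -4), w · n = -237.
Distance = |w · n| / |n| = |-237| / √3969 ≈ 3.762.

3.762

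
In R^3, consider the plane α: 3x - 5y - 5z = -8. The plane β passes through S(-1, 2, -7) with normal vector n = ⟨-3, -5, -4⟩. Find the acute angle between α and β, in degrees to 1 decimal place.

β: n·r = n·S gives -3x - 5y - 4z = 21.
cos θ = |n₁·n₂| / (|n₁||n₂|) = |36| / (√59 · √50).
θ = arccos(0.66281) ≈ 48.5°.

48.5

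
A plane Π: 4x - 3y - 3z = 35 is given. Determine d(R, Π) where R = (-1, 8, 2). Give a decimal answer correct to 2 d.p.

11.83

n·R − d = (4)·(-1) + (-3)·(8) + (-3)·(2) − 35 = -69; |n| = √34.
Distance = |-69| / √34 = 69/√34 ≈ 11.83.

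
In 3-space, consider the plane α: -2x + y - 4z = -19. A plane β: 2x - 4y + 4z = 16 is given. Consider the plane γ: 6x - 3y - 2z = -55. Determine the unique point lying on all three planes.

Solving the 3×3 linear system -2x + y - 4z = -19, 2x - 4y + 4z = 16, 6x - 3y - 2z = -55 (e.g. by elimination or Cramer's rule, determinant = -84) gives (-6, 1, 8).

(-6, 1, 8)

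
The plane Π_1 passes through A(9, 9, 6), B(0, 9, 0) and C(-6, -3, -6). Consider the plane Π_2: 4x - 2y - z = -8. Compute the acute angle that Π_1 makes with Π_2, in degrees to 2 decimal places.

53.17

AB = (-9, 0, -6), AC = (-15, -12, -12); a normal to Π_1 is AB × AC = (-72, -18, 108).
Using A: Π_1 has equation -72x - 18y + 108z = -162.
cos θ = |n₁·n₂| / (|n₁||n₂|) = |-360| / (√17172 · √21).
θ = arccos(0.59949) ≈ 53.17°.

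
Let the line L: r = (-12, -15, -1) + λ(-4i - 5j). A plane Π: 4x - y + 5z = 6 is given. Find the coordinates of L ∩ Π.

(4, 5, -1)

Substitute r = (-12, -15, -1) + t(-4, -5, 0) into the plane: -38 + (-11)t = 6, so t = -4.
Intersection: (-12, -15, -1) + (-4)·(-4, -5, 0) = (4, 5, -1).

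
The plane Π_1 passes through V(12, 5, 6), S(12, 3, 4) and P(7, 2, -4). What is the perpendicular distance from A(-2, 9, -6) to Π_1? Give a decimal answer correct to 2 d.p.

1.81

VS = (0, -2, -2), VP = (-5, -3, -10); a normal to Π_1 is VS × VP = (14, 10, -10).
Using V: Π_1 has equation 14x + 10y - 10z = 158.
n·A − d = (14)·(-2) + (10)·(9) + (-10)·(-6) − 158 = -36; |n| = √396.
Distance = |-36| / √396 = 36/√396 ≈ 1.81.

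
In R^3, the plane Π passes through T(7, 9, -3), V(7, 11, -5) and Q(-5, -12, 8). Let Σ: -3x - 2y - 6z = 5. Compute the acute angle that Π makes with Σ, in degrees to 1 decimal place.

TV = (0, 2, -2), TQ = (-12, -21, 11); a normal to Π is TV × TQ = (-20, 24, 24).
Using T: Π has equation -20x + 24y + 24z = 4.
cos θ = |n₁·n₂| / (|n₁||n₂|) = |-132| / (√1552 · √49).
θ = arccos(0.47866) ≈ 61.4°.

61.4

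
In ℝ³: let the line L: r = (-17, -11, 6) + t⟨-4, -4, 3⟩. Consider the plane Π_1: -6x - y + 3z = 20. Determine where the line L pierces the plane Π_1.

(-5, 1, -3)

Substitute r = (-17, -11, 6) + t(-4, -4, 3) into the plane: 131 + 37t = 20, so t = -3.
Intersection: (-17, -11, 6) + (-3)·(-4, -4, 3) = (-5, 1, -3).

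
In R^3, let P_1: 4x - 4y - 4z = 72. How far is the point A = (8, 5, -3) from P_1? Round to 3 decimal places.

n·A − d = (4)·(8) + (-4)·(5) + (-4)·(-3) − 72 = -48; |n| = √48.
Distance = |-48| / √48 = 48/√48 ≈ 6.928.

6.928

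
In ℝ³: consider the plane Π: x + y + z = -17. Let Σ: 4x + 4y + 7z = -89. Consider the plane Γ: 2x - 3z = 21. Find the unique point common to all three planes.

Solving the 3×3 linear system x + y + z = -17, 4x + 4y + 7z = -89, 2x - 3z = 21 (e.g. by elimination or Cramer's rule, determinant = 6) gives (0, -10, -7).

(0, -10, -7)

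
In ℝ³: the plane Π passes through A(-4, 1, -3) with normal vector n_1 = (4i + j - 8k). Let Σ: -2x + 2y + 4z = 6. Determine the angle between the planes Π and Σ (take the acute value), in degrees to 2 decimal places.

Π: n_1·r = n_1·A gives 4x + y - 8z = 9.
cos θ = |n₁·n₂| / (|n₁||n₂|) = |-38| / (√81 · √24).
θ = arccos(0.86186) ≈ 30.47°.

30.47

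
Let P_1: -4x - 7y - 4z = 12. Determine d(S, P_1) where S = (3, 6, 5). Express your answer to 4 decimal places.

9.5556

n·S − d = (-4)·(3) + (-7)·(6) + (-4)·(5) − 12 = -86; |n| = √81.
Distance = |-86| / √81 = 86/√81 ≈ 9.5556.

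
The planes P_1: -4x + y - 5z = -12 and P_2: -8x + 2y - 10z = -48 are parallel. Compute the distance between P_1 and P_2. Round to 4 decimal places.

1.8516

Rescale P_2 by 1/2: -4x + y - 5z = -24. Then distance = |-12 − (-24)| / √42 ≈ 1.8516.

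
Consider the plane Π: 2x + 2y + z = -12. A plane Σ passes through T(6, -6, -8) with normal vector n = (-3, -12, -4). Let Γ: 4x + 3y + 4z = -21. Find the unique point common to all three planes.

Σ: n·r = n·T gives -3x - 12y - 4z = 86.
Solving the 3×3 linear system 2x + 2y + z = -12, -3x - 12y - 4z = 86, 4x + 3y + 4z = -21 (e.g. by elimination or Cramer's rule, determinant = -41) gives (2, -7, -2).

(2, -7, -2)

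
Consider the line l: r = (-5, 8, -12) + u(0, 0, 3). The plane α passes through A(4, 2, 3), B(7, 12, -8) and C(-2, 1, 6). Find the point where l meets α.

AB = (3, 10, -11), AC = (-6, -1, 3); a normal to α is AB × AC = (19, 57, 57).
Using A: α has equation 19x + 57y + 57z = 361.
Substitute r = (-5, 8, -12) + t(0, 0, 3) into the plane: -323 + 171t = 361, so t = 4.
Intersection: (-5, 8, -12) + 4·(0, 0, 3) = (-5, 8, 0).

(-5, 8, 0)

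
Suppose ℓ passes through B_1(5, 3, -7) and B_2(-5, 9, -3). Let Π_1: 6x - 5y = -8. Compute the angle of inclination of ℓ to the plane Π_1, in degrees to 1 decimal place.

A direction vector for ℓ is B_2 − B_1 = (-10, 6, 4).
sin θ = |n·v| / (|n||v|) = |-90| / (√61 · √152) = 0.93466.
θ ≈ 69.2°.

69.2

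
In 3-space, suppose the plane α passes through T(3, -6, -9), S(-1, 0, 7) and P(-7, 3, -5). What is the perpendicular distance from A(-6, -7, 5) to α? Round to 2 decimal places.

8.26

TS = (-4, 6, 16), TP = (-10, 9, 4); a normal to α is TS × TP = (-120, -144, 24).
Using T: α has equation -120x - 144y + 24z = 288.
n·A − d = (-120)·(-6) + (-144)·(-7) + (24)·(5) − 288 = 1560; |n| = √35712.
Distance = |1560| / √35712 = 1560/√35712 ≈ 8.26.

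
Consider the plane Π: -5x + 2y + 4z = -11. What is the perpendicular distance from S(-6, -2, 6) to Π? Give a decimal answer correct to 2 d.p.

9.09

n·S − d = (-5)·(-6) + (2)·(-2) + (4)·(6) − (-11) = 61; |n| = √45.
Distance = |61| / √45 = 61/√45 ≈ 9.09.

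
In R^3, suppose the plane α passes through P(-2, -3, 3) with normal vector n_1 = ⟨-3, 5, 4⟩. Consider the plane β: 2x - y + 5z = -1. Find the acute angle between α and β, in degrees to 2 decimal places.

α: n_1·r = n_1·P gives -3x + 5y + 4z = 3.
cos θ = |n₁·n₂| / (|n₁||n₂|) = |9| / (√50 · √30).
θ = arccos(0.23238) ≈ 76.56°.

76.56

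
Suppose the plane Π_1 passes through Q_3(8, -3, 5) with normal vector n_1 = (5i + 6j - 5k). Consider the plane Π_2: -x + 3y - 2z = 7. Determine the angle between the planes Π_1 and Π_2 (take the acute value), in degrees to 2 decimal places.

48.48

Π_1: n_1·r = n_1·Q_3 gives 5x + 6y - 5z = -3.
cos θ = |n₁·n₂| / (|n₁||n₂|) = |23| / (√86 · √14).
θ = arccos(0.66285) ≈ 48.48°.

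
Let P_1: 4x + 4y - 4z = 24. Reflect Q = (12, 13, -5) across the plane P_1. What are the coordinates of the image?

(-4, -3, 11)

λ = (n·Q − d)/|n|² = (120 − 24)/48 = 2.
Reflection = Q − 2λn = (12, 13, -5) − 4·(4, 4, -4) = (-4, -3, 11).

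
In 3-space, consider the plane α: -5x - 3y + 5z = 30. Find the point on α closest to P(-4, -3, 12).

(1, 0, 7)

Foot = P − λn with λ = (n·P − d)/|n|² = (89 − 30)/59 = 1.
Foot = (-4, -3, 12) − 1·(-5, -3, 5) = (1, 0, 7).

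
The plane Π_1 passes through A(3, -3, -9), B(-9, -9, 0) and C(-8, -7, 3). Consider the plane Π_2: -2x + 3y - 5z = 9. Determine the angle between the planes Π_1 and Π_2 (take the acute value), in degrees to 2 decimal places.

AB = (-12, -6, 9), AC = (-11, -4, 12); a normal to Π_1 is AB × AC = (-36, 45, -18).
Using A: Π_1 has equation -36x + 45y - 18z = -81.
cos θ = |n₁·n₂| / (|n₁||n₂|) = |297| / (√3645 · √38).
θ = arccos(0.79802) ≈ 37.06°.

37.06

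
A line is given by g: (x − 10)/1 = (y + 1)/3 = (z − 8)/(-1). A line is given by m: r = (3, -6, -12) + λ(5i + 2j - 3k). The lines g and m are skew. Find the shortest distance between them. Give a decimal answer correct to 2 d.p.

21.41

g has direction (1, 3, -1) through (10, -1, 8).
Common perpendicular direction n = (1, 3, -1) × (5, 2, -3) = (-7, -2, -13).
With w = (3, -6, -12) − (10, -1, 8) = (-7, -5, -20), w · n = 319.
Distance = |w · n| / |n| = |319| / √222 ≈ 21.41.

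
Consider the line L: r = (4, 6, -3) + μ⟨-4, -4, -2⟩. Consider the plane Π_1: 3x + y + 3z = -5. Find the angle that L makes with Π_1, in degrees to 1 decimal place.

57.3

sin θ = |n·v| / (|n||v|) = |-22| / (√19 · √36) = 0.84119.
θ ≈ 57.3°.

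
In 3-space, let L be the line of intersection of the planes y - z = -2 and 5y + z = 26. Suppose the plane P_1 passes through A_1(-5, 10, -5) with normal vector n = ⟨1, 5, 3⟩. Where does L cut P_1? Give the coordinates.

Direction of L: (0, 1, -1) × (0, 5, 1) = (6, 0, 0).
A point on L: solving the two plane equations with x = -16 gives (-16, 4, 6).
P_1: n·r = n·A_1 gives x + 5y + 3z = 30.
Substitute r = (-16, 4, 6) + t(6, 0, 0) into the plane: 22 + 6t = 30, so t = 4/3.
Intersection: (-16, 4, 6) + (4/3)·(6, 0, 0) = (-8, 4, 6).

(-8, 4, 6)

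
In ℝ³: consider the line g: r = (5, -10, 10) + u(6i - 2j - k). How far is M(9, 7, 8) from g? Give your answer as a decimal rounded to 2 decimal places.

17.53

Taking (5, -10, 10) on g with direction v = (6, -2, -1): w = M − (5, -10, 10) = (4, 17, -2), and w × v = (-21, -8, -110).
Distance = |w × v| / |v| = √12605 / √41 ≈ 17.53.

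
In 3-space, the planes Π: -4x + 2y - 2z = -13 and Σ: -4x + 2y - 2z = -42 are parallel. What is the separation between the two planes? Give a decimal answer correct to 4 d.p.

5.9196

Same normal n = (-4, 2, -2) with |n| = √24; distance = |-13 − (-42)| / |n| = 29/√24 ≈ 5.9196.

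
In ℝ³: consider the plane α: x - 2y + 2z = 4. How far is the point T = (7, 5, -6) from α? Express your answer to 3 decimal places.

n·T − d = (1)·(7) + (-2)·(5) + (2)·(-6) − 4 = -19; |n| = √9.
Distance = |-19| / √9 = 19/√9 ≈ 6.333.

6.333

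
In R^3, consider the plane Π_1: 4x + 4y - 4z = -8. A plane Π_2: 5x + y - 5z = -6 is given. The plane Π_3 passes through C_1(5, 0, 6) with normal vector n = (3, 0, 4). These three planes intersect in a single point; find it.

(5, -1, 6)

Π_3: n·r = n·C_1 gives 3x + 4z = 39.
Solving the 3×3 linear system 4x + 4y - 4z = -8, 5x + y - 5z = -6, 3x + 4z = 39 (e.g. by elimination or Cramer's rule, determinant = -112) gives (5, -1, 6).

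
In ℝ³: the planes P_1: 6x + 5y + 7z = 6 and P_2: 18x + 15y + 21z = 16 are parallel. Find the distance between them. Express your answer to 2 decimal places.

Rescale P_2 by 1/3: 6x + 5y + 7z = 16/3. Then distance = |6 − (16/3)| / √110 ≈ 0.06.

0.06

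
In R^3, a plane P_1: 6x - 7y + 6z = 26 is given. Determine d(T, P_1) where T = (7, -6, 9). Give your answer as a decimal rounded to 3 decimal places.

10.182

n·T − d = (6)·(7) + (-7)·(-6) + (6)·(9) − 26 = 112; |n| = √121.
Distance = |112| / √121 = 112/√121 ≈ 10.182.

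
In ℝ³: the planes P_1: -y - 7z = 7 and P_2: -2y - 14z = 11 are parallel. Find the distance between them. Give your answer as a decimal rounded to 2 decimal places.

Rescale P_2 by 1/2: -y - 7z = 11/2. Then distance = |7 − (11/2)| / √50 ≈ 0.21.

0.21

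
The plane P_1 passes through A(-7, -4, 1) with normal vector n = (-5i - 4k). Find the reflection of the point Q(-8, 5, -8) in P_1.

P_1: n·r = n·A gives -5x - 4z = 31.
λ = (n·Q − d)/|n|² = (72 − 31)/41 = 1.
Reflection = Q − 2λn = (-8, 5, -8) − 2·(-5, 0, -4) = (2, 5, 0).

(2, 5, 0)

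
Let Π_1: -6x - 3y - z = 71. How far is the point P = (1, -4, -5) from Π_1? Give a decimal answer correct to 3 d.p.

n·P − d = (-6)·(1) + (-3)·(-4) + (-1)·(-5) − 71 = -60; |n| = √46.
Distance = |-60| / √46 = 60/√46 ≈ 8.847.

8.847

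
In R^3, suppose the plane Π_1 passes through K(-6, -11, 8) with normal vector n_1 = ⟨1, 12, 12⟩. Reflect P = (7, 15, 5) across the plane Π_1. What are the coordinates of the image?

Π_1: n_1·r = n_1·K gives x + 12y + 12z = -42.
λ = (n·P − d)/|n|² = (247 − (-42))/289 = 1.
Reflection = P − 2λn = (7, 15, 5) − 2·(1, 12, 12) = (5, -9, -19).

(5, -9, -19)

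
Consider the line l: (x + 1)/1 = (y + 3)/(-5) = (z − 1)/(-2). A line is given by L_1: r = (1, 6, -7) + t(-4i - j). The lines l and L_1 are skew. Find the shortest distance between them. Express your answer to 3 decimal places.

10.461

l has direction (1, -5, -2) through (-1, -3, 1).
Common perpendicular direction n = (1, -5, -2) × (-4, -1, 0) = (-2, 8, -21).
With w = (1, 6, -7) − (-1, -3, 1) = (2, 9, -8), w · n = 236.
Distance = |w · n| / |n| = |236| / √509 ≈ 10.461.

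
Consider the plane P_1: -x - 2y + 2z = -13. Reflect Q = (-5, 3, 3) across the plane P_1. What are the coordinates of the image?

λ = (n·Q − d)/|n|² = (5 − (-13))/9 = 2.
Reflection = Q − 2λn = (-5, 3, 3) − 4·(-1, -2, 2) = (-1, 11, -5).

(-1, 11, -5)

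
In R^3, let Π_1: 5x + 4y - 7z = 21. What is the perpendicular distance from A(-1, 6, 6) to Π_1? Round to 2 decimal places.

n·A − d = (5)·(-1) + (4)·(6) + (-7)·(6) − 21 = -44; |n| = √90.
Distance = |-44| / √90 = 44/√90 ≈ 4.64.

4.64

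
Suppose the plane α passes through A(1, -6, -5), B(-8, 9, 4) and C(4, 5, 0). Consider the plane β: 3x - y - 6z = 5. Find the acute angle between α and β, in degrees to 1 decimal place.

49.3

AB = (-9, 15, 9), AC = (3, 11, 5); a normal to α is AB × AC = (-24, 72, -144).
Using A: α has equation -24x + 72y - 144z = 264.
cos θ = |n₁·n₂| / (|n₁||n₂|) = |720| / (√26496 · √46).
θ = arccos(0.65217) ≈ 49.3°.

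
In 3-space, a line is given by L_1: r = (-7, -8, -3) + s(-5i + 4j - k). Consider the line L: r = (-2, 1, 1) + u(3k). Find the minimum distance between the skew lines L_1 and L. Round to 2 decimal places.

Common perpendicular direction n = (-5, 4, -1) × (0, 0, 3) = (12, 15, 0).
With w = (-2, 1, 1) − (-7, -8, -3) = (5, 9, 4), w · n = 195.
Distance = |w · n| / |n| = |195| / √369 ≈ 10.15.

10.15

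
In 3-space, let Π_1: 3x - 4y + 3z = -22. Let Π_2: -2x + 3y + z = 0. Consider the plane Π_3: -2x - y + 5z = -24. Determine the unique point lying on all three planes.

(-1, 1, -5)

Solving the 3×3 linear system 3x - 4y + 3z = -22, -2x + 3y + z = 0, -2x - y + 5z = -24 (e.g. by elimination or Cramer's rule, determinant = 40) gives (-1, 1, -5).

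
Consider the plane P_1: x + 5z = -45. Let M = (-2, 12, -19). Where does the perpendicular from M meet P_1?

(0, 12, -9)

Foot = M − λn with λ = (n·M − d)/|n|² = (-97 − (-45))/26 = -2.
Foot = (-2, 12, -19) − (-2)·(1, 0, 5) = (0, 12, -9).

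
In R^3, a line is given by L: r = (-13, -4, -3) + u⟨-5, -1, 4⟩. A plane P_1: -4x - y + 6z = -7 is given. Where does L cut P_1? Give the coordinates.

(-8, -3, -7)

Substitute r = (-13, -4, -3) + t(-5, -1, 4) into the plane: 38 + 45t = -7, so t = -1.
Intersection: (-13, -4, -3) + (-1)·(-5, -1, 4) = (-8, -3, -7).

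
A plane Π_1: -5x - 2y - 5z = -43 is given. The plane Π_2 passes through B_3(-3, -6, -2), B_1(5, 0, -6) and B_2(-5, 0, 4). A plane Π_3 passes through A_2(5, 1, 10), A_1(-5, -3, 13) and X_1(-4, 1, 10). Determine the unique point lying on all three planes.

(1, 9, 4)

B_3B_1 = (8, 6, -4), B_3B_2 = (-2, 6, 6); a normal to Π_2 is B_3B_1 × B_3B_2 = (60, -40, 60).
Using B_3: Π_2 has equation 60x - 40y + 60z = -60.
A_2A_1 = (-10, -4, 3), A_2X_1 = (-9, 0, 0); a normal to Π_3 is A_2A_1 × A_2X_1 = (0, -27, -36).
Using A_2: Π_3 has equation -27y - 36z = -387.
Solving the 3×3 linear system -5x - 2y - 5z = -43, 60x - 40y + 60z = -60, -27y - 36z = -387 (e.g. by elimination or Cramer's rule, determinant = -11520) gives (1, 9, 4).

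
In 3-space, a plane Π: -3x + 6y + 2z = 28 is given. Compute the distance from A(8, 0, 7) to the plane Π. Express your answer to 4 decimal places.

n·A − d = (-3)·(8) + (6)·(0) + (2)·(7) − 28 = -38; |n| = √49.
Distance = |-38| / √49 = 38/√49 ≈ 5.4286.

5.4286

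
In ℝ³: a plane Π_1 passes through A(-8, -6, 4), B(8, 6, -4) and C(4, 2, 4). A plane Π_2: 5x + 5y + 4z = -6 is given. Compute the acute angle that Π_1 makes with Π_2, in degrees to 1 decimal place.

76.3

AB = (16, 12, -8), AC = (12, 8, 0); a normal to Π_1 is AB × AC = (64, -96, -16).
Using A: Π_1 has equation 64x - 96y - 16z = 0.
cos θ = |n₁·n₂| / (|n₁||n₂|) = |-224| / (√13568 · √66).
θ = arccos(0.23671) ≈ 76.3°.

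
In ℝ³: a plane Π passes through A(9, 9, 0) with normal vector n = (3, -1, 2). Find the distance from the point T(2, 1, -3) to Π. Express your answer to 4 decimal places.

5.0780

Π: n·r = n·A gives 3x - y + 2z = 18.
n·T − d = (3)·(2) + (-1)·(1) + (2)·(-3) − 18 = -19; |n| = √14.
Distance = |-19| / √14 = 19/√14 ≈ 5.0780.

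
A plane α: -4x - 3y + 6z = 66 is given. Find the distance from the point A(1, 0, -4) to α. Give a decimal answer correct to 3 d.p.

n·A − d = (-4)·(1) + (-3)·(0) + (6)·(-4) − 66 = -94; |n| = √61.
Distance = |-94| / √61 = 94/√61 ≈ 12.035.

12.035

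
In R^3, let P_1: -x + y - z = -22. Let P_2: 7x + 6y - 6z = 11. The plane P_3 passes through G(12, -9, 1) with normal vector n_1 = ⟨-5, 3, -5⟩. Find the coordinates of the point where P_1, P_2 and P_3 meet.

(11, -9, 2)

P_3: n_1·r = n_1·G gives -5x + 3y - 5z = -92.
Solving the 3×3 linear system -x + y - z = -22, 7x + 6y - 6z = 11, -5x + 3y - 5z = -92 (e.g. by elimination or Cramer's rule, determinant = 26) gives (11, -9, 2).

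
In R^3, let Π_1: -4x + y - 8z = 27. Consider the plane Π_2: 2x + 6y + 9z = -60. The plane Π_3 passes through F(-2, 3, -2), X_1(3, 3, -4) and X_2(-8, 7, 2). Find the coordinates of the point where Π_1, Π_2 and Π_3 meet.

FX_1 = (5, 0, -2), FX_2 = (-6, 4, 4); a normal to Π_3 is FX_1 × FX_2 = (8, -8, 20).
Using F: Π_3 has equation 8x - 8y + 20z = -80.
Solving the 3×3 linear system -4x + y - 8z = 27, 2x + 6y + 9z = -60, 8x - 8y + 20z = -80 (e.g. by elimination or Cramer's rule, determinant = -224) gives (9, -1, -8).

(9, -1, -8)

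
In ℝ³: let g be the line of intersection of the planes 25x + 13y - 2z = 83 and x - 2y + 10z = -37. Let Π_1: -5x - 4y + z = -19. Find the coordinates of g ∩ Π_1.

(3, 0, -4)

Direction of g: (25, 13, -2) × (1, -2, 10) = (126, -252, -63).
A point on g: solving the two plane equations with x = 5 gives (5, -4, -5).
Substitute r = (5, -4, -5) + t(126, -252, -63) into the plane: -14 + 315t = -19, so t = -1/63.
Intersection: (5, -4, -5) + (-1/63)·(126, -252, -63) = (3, 0, -4).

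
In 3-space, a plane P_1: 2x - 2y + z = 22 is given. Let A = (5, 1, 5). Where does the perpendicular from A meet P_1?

Foot = A − λn with λ = (n·A − d)/|n|² = (13 − 22)/9 = -1.
Foot = (5, 1, 5) − (-1)·(2, -2, 1) = (7, -1, 6).

(7, -1, 6)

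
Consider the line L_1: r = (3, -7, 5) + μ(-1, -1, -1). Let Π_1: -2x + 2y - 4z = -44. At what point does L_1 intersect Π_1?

Substitute r = (3, -7, 5) + t(-1, -1, -1) into the plane: -40 + 4t = -44, so t = -1.
Intersection: (3, -7, 5) + (-1)·(-1, -1, -1) = (4, -6, 6).

(4, -6, 6)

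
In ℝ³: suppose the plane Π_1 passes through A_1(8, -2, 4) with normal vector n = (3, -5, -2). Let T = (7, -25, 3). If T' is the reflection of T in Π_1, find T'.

(-11, 5, 15)

Π_1: n·r = n·A_1 gives 3x - 5y - 2z = 26.
λ = (n·T − d)/|n|² = (140 − 26)/38 = 3.
Reflection = T − 2λn = (7, -25, 3) − 6·(3, -5, -2) = (-11, 5, 15).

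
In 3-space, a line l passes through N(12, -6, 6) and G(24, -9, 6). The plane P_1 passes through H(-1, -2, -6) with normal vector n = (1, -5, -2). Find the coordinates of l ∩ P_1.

(8, -5, 6)

A direction vector for l is G − N = (12, -3, 0).
P_1: n·r = n·H gives x - 5y - 2z = 21.
Substitute r = (12, -6, 6) + t(12, -3, 0) into the plane: 30 + 27t = 21, so t = -1/3.
Intersection: (12, -6, 6) + (-1/3)·(12, -3, 0) = (8, -5, 6).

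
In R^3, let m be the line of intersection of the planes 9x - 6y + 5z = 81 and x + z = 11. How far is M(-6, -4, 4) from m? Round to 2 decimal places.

Direction of m: (9, -6, 5) × (1, 0, 1) = (-6, -4, 6).
A point on m: solving the two plane equations with x = 8 gives (8, 1, 3).
Taking (8, 1, 3) on m with direction v = (-6, -4, 6): w = M − (8, 1, 3) = (-14, -5, 1), and w × v = (-26, 78, 26).
Distance = |w × v| / |v| = √7436 / √88 ≈ 9.19.

9.19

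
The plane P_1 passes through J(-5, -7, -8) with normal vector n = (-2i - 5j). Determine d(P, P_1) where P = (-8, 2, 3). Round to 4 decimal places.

P_1: n·r = n·J gives -2x - 5y = 45.
n·P − d = (-2)·(-8) + (-5)·(2) + (0)·(3) − 45 = -39; |n| = √29.
Distance = |-39| / √29 = 39/√29 ≈ 7.2421.

7.2421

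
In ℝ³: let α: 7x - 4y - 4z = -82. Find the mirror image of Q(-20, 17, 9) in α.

(8, 1, -7)

λ = (n·Q − d)/|n|² = (-244 − (-82))/81 = -2.
Reflection = Q − 2λn = (-20, 17, 9) − (-4)·(7, -4, -4) = (8, 1, -7).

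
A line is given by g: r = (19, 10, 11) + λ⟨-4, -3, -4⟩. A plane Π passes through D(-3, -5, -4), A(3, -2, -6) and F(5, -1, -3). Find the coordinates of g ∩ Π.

(3, -2, -5)

DA = (6, 3, -2), DF = (8, 4, 1); a normal to Π is DA × DF = (11, -22, 0).
Using D: Π has equation 11x - 22y = 77.
Substitute r = (19, 10, 11) + t(-4, -3, -4) into the plane: -11 + 22t = 77, so t = 4.
Intersection: (19, 10, 11) + 4·(-4, -3, -4) = (3, -2, -5).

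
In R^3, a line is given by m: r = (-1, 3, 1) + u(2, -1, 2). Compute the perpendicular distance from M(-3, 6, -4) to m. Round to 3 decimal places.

Taking (-1, 3, 1) on m with direction v = (2, -1, 2): w = M − (-1, 3, 1) = (-2, 3, -5), and w × v = (1, -6, -4).
Distance = |w × v| / |v| = √53 / √9 ≈ 2.427.

2.427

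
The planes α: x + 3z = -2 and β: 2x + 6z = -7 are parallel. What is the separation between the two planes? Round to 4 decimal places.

0.4743

Rescale β by 1/2: x + 3z = -7/2. Then distance = |-2 − (-7/2)| / √10 ≈ 0.4743.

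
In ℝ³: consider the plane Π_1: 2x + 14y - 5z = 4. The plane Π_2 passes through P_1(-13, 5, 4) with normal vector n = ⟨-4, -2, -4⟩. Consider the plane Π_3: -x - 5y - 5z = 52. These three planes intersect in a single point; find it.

Π_2: n·r = n·P_1 gives -4x - 2y - 4z = 26.
Solving the 3×3 linear system 2x + 14y - 5z = 4, -4x - 2y - 4z = 26, -x - 5y - 5z = 52 (e.g. by elimination or Cramer's rule, determinant = -334) gives (3, -3, -8).

(3, -3, -8)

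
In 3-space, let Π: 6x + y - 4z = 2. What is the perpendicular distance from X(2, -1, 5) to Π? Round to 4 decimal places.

1.5110

n·X − d = (6)·(2) + (1)·(-1) + (-4)·(5) − 2 = -11; |n| = √53.
Distance = |-11| / √53 = 11/√53 ≈ 1.5110.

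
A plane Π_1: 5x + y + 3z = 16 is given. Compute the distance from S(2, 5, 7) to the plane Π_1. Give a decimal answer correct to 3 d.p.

n·S − d = (5)·(2) + (1)·(5) + (3)·(7) − 16 = 20; |n| = √35.
Distance = |20| / √35 = 20/√35 ≈ 3.381.

3.381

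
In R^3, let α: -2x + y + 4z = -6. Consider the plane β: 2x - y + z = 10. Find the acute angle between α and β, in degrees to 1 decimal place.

84.9

cos θ = |n₁·n₂| / (|n₁||n₂|) = |-1| / (√21 · √6).
θ = arccos(0.08909) ≈ 84.9°.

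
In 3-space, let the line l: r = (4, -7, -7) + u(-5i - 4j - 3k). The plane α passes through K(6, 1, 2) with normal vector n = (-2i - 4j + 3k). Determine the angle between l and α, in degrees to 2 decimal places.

26.52

α: n·r = n·K gives -2x - 4y + 3z = -10.
sin θ = |n·v| / (|n||v|) = |17| / (√29 · √50) = 0.44644.
θ ≈ 26.52°.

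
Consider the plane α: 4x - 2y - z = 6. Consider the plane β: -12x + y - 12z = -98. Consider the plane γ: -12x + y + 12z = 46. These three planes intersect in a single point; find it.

Solving the 3×3 linear system 4x - 2y - z = 6, -12x + y - 12z = -98, -12x + y + 12z = 46 (e.g. by elimination or Cramer's rule, determinant = -480) gives (2, -2, 6).

(2, -2, 6)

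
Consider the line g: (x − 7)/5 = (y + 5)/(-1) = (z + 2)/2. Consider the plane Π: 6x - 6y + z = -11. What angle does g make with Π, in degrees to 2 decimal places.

54.29

g has direction (5, -1, 2) through (7, -5, -2).
sin θ = |n·v| / (|n||v|) = |38| / (√73 · √30) = 0.81201.
θ ≈ 54.29°.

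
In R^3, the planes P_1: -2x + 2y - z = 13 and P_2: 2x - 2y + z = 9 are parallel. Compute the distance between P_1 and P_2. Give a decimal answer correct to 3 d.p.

7.333

Rescale P_2 by 1/(-1): -2x + 2y - z = -9. Then distance = |13 − (-9)| / √9 ≈ 7.333.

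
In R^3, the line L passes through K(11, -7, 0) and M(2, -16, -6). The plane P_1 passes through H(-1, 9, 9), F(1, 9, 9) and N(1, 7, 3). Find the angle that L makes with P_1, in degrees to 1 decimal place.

A direction vector for L is M − K = (-9, -9, -6).
HF = (2, 0, 0), HN = (2, -2, -6); a normal to P_1 is HF × HN = (0, 12, -4).
Using H: P_1 has equation 12y - 4z = 72.
sin θ = |n·v| / (|n||v|) = |-84| / (√160 · √198) = 0.47194.
θ ≈ 28.2°.

28.2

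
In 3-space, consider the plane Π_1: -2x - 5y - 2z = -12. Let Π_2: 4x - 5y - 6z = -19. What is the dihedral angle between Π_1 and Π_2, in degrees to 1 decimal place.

cos θ = |n₁·n₂| / (|n₁||n₂|) = |29| / (√33 · √77).
θ = arccos(0.57530) ≈ 54.9°.

54.9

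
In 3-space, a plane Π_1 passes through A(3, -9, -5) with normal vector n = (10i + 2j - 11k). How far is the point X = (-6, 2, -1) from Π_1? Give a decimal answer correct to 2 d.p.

7.47

Π_1: n·r = n·A gives 10x + 2y - 11z = 67.
n·X − d = (10)·(-6) + (2)·(2) + (-11)·(-1) − 67 = -112; |n| = √225.
Distance = |-112| / √225 = 112/√225 ≈ 7.47.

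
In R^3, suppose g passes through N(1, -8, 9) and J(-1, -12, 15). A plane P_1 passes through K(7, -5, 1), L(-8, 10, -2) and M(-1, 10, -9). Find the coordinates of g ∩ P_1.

A direction vector for g is J − N = (-2, -4, 6).
KL = (-15, 15, -3), KM = (-8, 15, -10); a normal to P_1 is KL × KM = (-105, -126, -105).
Using K: P_1 has equation -105x - 126y - 105z = -210.
Substitute r = (1, -8, 9) + t(-2, -4, 6) into the plane: -42 + 84t = -210, so t = -2.
Intersection: (1, -8, 9) + (-2)·(-2, -4, 6) = (5, 0, -3).

(5, 0, -3)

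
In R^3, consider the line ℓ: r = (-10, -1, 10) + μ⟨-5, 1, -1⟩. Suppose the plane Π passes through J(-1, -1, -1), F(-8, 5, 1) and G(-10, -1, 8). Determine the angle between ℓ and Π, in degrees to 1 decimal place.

JF = (-7, 6, 2), JG = (-9, 0, 9); a normal to Π is JF × JG = (54, 45, 54).
Using J: Π has equation 54x + 45y + 54z = -153.
sin θ = |n·v| / (|n||v|) = |-279| / (√7857 · √27) = 0.60575.
θ ≈ 37.3°.

37.3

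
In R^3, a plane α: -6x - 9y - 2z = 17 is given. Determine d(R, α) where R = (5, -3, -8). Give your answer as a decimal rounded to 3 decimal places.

0.364

n·R − d = (-6)·(5) + (-9)·(-3) + (-2)·(-8) − 17 = -4; |n| = √121.
Distance = |-4| / √121 = 4/√121 ≈ 0.364.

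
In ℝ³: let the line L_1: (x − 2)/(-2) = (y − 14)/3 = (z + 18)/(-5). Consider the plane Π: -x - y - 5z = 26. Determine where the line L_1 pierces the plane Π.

(6, 8, -8)

L_1 has direction (-2, 3, -5) through (2, 14, -18).
Substitute r = (2, 14, -18) + t(-2, 3, -5) into the plane: 74 + 24t = 26, so t = -2.
Intersection: (2, 14, -18) + (-2)·(-2, 3, -5) = (6, 8, -8).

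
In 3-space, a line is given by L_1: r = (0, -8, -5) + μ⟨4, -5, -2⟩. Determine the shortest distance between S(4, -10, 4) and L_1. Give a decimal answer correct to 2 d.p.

9.98

Taking (0, -8, -5) on L_1 with direction v = (4, -5, -2): w = S − (0, -8, -5) = (4, -2, 9), and w × v = (49, 44, -12).
Distance = |w × v| / |v| = √4481 / √45 ≈ 9.98.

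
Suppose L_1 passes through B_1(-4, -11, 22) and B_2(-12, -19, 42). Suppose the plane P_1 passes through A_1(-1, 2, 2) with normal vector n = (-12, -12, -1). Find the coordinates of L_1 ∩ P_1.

A direction vector for L_1 is B_2 − B_1 = (-8, -8, 20).
P_1: n·r = n·A_1 gives -12x - 12y - z = -14.
Substitute r = (-4, -11, 22) + t(-8, -8, 20) into the plane: 158 + 172t = -14, so t = -1.
Intersection: (-4, -11, 22) + (-1)·(-8, -8, 20) = (4, -3, 2).

(4, -3, 2)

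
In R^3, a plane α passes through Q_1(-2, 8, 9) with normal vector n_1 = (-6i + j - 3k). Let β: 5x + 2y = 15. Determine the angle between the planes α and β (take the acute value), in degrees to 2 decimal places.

39.95

α: n_1·r = n_1·Q_1 gives -6x + y - 3z = -7.
cos θ = |n₁·n₂| / (|n₁||n₂|) = |-28| / (√46 · √29).
θ = arccos(0.76662) ≈ 39.95°.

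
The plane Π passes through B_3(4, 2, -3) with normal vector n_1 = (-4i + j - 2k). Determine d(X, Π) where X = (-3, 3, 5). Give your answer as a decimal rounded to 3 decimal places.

Π: n_1·r = n_1·B_3 gives -4x + y - 2z = -8.
n·X − d = (-4)·(-3) + (1)·(3) + (-2)·(5) − (-8) = 13; |n| = √21.
Distance = |13| / √21 = 13/√21 ≈ 2.837.

2.837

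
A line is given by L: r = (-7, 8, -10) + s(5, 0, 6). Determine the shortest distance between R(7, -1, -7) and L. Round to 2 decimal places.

Taking (-7, 8, -10) on L with direction v = (5, 0, 6): w = R − (-7, 8, -10) = (14, -9, 3), and w × v = (-54, -69, 45).
Distance = |w × v| / |v| = √9702 / √61 ≈ 12.61.

12.61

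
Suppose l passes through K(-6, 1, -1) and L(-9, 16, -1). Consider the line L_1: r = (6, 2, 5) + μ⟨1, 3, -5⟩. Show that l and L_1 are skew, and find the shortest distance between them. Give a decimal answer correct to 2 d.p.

13.21

A direction vector for l is L − K = (-3, 15, 0).
Common perpendicular direction n = (-3, 15, 0) × (1, 3, -5) = (-75, -15, -24).
With w = (6, 2, 5) − (-6, 1, -1) = (12, 1, 6), w · n = -1059.
Since n ≠ 0 the lines are not parallel, and w · n = -1059 ≠ 0 so they do not intersect; hence they are skew.
Distance = |w · n| / |n| = |-1059| / √6426 ≈ 13.21.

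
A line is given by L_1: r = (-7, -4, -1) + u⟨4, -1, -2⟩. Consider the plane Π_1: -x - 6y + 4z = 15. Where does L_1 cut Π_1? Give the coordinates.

Substitute r = (-7, -4, -1) + t(4, -1, -2) into the plane: 27 + (-6)t = 15, so t = 2.
Intersection: (-7, -4, -1) + 2·(4, -1, -2) = (1, -6, -5).

(1, -6, -5)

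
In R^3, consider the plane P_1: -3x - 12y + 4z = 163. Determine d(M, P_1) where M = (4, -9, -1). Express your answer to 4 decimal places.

n·M − d = (-3)·(4) + (-12)·(-9) + (4)·(-1) − 163 = -71; |n| = √169.
Distance = |-71| / √169 = 71/√169 ≈ 5.4615.

5.4615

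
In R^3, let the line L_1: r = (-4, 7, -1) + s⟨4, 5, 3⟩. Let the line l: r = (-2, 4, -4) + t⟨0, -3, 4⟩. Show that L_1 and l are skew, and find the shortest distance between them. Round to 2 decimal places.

4.03

Common perpendicular direction n = (4, 5, 3) × (0, -3, 4) = (29, -16, -12).
With w = (-2, 4, -4) − (-4, 7, -1) = (2, -3, -3), w · n = 142.
Since n ≠ 0 the lines are not parallel, and w · n = 142 ≠ 0 so they do not intersect; hence they are skew.
Distance = |w · n| / |n| = |142| / √1241 ≈ 4.03.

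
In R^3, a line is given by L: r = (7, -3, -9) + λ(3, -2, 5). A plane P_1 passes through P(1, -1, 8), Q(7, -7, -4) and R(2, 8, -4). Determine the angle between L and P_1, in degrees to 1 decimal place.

PQ = (6, -6, -12), PR = (1, 9, -12); a normal to P_1 is PQ × PR = (180, 60, 60).
Using P: P_1 has equation 180x + 60y + 60z = 600.
sin θ = |n·v| / (|n||v|) = |720| / (√39600 · √38) = 0.58694.
θ ≈ 35.9°.

35.9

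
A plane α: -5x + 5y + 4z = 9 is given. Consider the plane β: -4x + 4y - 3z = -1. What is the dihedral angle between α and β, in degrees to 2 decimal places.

57.43

cos θ = |n₁·n₂| / (|n₁||n₂|) = |28| / (√66 · √41).
θ = arccos(0.53826) ≈ 57.43°.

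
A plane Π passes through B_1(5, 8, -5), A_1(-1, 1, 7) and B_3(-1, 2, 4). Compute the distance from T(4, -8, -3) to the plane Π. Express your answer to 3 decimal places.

12.714

B_1A_1 = (-6, -7, 12), B_1B_3 = (-6, -6, 9); a normal to Π is B_1A_1 × B_1B_3 = (9, -18, -6).
Using B_1: Π has equation 9x - 18y - 6z = -69.
n·T − d = (9)·(4) + (-18)·(-8) + (-6)·(-3) − (-69) = 267; |n| = √441.
Distance = |267| / √441 = 267/√441 ≈ 12.714.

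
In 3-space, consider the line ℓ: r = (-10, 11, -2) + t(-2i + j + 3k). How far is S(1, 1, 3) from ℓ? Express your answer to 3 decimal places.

15.012

Taking (-10, 11, -2) on ℓ with direction v = (-2, 1, 3): w = S − (-10, 11, -2) = (11, -10, 5), and w × v = (-35, -43, -9).
Distance = |w × v| / |v| = √3155 / √14 ≈ 15.012.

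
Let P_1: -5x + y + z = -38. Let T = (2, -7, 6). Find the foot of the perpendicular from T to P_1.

Foot = T − λn with λ = (n·T − d)/|n|² = (-11 − (-38))/27 = 1.
Foot = (2, -7, 6) − 1·(-5, 1, 1) = (7, -8, 5).

(7, -8, 5)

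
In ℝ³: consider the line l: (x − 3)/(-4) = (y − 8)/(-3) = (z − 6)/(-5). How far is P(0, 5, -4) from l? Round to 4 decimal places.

l has direction (-4, -3, -5) through (3, 8, 6).
Taking (3, 8, 6) on l with direction v = (-4, -3, -5): w = P − (3, 8, 6) = (-3, -3, -10), and w × v = (-15, 25, -3).
Distance = |w × v| / |v| = √859 / √50 ≈ 4.1449.

4.1449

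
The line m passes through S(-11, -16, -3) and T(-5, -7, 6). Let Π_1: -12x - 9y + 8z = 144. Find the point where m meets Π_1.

A direction vector for m is T − S = (6, 9, 9).
Substitute r = (-11, -16, -3) + t(6, 9, 9) into the plane: 252 + (-81)t = 144, so t = 4/3.
Intersection: (-11, -16, -3) + (4/3)·(6, 9, 9) = (-3, -4, 9).

(-3, -4, 9)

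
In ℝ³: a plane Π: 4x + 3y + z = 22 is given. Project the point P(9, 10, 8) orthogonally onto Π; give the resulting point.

Foot = P − λn with λ = (n·P − d)/|n|² = (74 − 22)/26 = 2.
Foot = (9, 10, 8) − 2·(4, 3, 1) = (1, 4, 6).

(1, 4, 6)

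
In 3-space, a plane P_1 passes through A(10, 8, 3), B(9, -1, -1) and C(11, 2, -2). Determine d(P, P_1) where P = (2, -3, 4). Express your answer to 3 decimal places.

1.976

AB = (-1, -9, -4), AC = (1, -6, -5); a normal to P_1 is AB × AC = (21, -9, 15).
Using A: P_1 has equation 21x - 9y + 15z = 183.
n·P − d = (21)·(2) + (-9)·(-3) + (15)·(4) − 183 = -54; |n| = √747.
Distance = |-54| / √747 = 54/√747 ≈ 1.976.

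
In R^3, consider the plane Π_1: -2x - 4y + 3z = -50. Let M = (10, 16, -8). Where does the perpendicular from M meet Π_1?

(6, 8, -2)

Foot = M − λn with λ = (n·M − d)/|n|² = (-108 − (-50))/29 = -2.
Foot = (10, 16, -8) − (-2)·(-2, -4, 3) = (6, 8, -2).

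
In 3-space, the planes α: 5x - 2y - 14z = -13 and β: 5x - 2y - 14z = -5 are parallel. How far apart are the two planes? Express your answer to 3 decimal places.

0.533

Same normal n = (5, -2, -14) with |n| = √225; distance = |-13 − (-5)| / |n| = 8/√225 ≈ 0.533.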